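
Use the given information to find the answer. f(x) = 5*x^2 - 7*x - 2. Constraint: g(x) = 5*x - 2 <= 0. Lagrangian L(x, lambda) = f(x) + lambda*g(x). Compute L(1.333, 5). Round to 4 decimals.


Step 1: Evaluate f(x).
f(1.333) = 5*1.333^2 - 7*1.333 - 2 = -2.4466
Step 2: Evaluate g(x).
g(1.333) = 5*1.333 - 2 = 4.665
Step 3: Compute Lagrangian.
L = -2.4466 + 5*4.665 = 20.8784


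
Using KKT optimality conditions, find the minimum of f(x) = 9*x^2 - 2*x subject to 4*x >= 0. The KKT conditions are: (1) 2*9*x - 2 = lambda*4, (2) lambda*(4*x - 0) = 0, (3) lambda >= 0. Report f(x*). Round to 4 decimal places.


Step 1: Try lambda = 0 (constraint inactive).
Stationarity: 2*9*x - 2 = 0
x* = 2/(2*9) = 1/9 = 0.1111 (rounded; the exact value 1/9 is used below)
Check constraint: 4*0.1111 = 0.4444 >= 0 -- satisfied.
Step 2: Compute optimal value.
f(x*) = 9*(1/9)^2 - 2*(1/9) = -0.1111


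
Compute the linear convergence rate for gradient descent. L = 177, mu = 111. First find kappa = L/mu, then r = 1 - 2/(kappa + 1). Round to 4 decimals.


Step 1: Compute the condition number.
kappa = L/mu = 177/111 = 1.5946
Step 2: Compute the convergence rate.
r = 1 - 2/(kappa + 1) = 1 - 2*mu/(L + mu) = (L - mu)/(L + mu) = 66/288 = 0.2292


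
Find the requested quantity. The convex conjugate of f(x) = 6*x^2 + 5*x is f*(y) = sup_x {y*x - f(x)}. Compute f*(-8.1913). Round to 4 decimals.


f*(y) = sup_x {y*x - a*x^2 - b*x} = sup_x {(y-b)*x - a*x^2}
FOC: (y - b) - 2a*x = 0 => x* = (y - b)/(2a)
x* = (-8.1913 - 5)/(2*6) = -1.0993
f*(-8.1913) = (y-b)^2/(4a) = (-8.1913 - 5)^2/(4*6)
= 174.0104/24 = 7.2504


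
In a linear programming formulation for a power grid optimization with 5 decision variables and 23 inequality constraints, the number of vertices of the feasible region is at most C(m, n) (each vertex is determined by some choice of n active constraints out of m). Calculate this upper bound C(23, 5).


Each vertex corresponds to some choice of n active constraints out of m, so the number of vertices is at most C(m, n) = m! / (n!(m-n)!).
m = 23, n = 5
Numerator: 23 * 22 * 21 * 20 * 19
Denominator: 5! = 120
C(23, 5) = 33649


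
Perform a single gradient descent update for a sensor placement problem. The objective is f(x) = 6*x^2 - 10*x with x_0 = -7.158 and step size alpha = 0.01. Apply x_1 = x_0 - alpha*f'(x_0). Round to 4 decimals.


We compute the gradient at x_0 and apply the update.
f'(x) = 12*x - 10
f'(-7.158) = 12*-7.158 - 10 = -95.896
x_1 = -7.158 - 0.01*-95.896 = -6.199


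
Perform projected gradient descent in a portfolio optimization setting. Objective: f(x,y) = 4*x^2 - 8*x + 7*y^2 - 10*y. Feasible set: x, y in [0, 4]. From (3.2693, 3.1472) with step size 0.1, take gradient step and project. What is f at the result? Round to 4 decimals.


Step 1: Compute gradient at (3.2693, 3.1472).
grad_x = 2*4*3.2693 - 8 = 18.1544
grad_y = 2*7*3.1472 - 10 = 34.0608
Step 2: Gradient step.
x_raw = 3.2693 - 0.1*18.1544 = 1.4539
y_raw = 3.1472 - 0.1*34.0608 = -0.2589
Step 3: Project onto [0, 4].
x_proj = clip(1.4539) = 1.4539
y_proj = clip(-0.2589) = 0.0
Step 4: Evaluate f.
f(1.4539, 0.0) = -3.176


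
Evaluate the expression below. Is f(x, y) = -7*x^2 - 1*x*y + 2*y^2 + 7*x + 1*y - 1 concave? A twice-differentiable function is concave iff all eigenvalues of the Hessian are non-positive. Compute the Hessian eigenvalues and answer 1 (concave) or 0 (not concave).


The Hessian of f(x,y) = -7*x^2 - 1*x*y + 2*y^2 + 7*x + 1*y - 1 is:
H = [[-14, -1], [-1, 4]]
Trace = -14 + 4 = -10
Determinant = -14*4 - (-1)^2 = -57
Discriminant = (-10)^2 - 4*-57 = 328.0
Eigenvalues: lambda_1 = -14.0554, lambda_2 = 4.0554
The function is not concave.

0


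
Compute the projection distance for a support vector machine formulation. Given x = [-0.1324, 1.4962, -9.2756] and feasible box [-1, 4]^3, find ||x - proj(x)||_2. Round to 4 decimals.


Project each component onto [-1, 4].
clip(-0.1324) = -0.1324, clip(1.4962) = 1.4962, clip(-9.2756) = -1.0
Projection = [-0.1324, 1.4962, -1.0]
Squared diffs: [0.0, 0.0, 68.4856]
Distance = sqrt(68.4856) = 8.2756


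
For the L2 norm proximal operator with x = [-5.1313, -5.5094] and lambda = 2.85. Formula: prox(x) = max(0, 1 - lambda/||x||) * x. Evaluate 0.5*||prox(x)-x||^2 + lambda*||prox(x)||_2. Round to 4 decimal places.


Step 1: Compute ||x||.
||x|| = 7.5289
Step 2: Compute scaling factor.
scale = max(0, 1 - 2.85/7.5289) = 0.6215
Step 3: prox(x) = [-3.1889, -3.4239]
||prox(x)|| = 4.6789
Step 4: Proximal objective.
0.5*||prox-x||^2 = 4.0613
lambda*||prox|| = 13.3349
Total = 17.396


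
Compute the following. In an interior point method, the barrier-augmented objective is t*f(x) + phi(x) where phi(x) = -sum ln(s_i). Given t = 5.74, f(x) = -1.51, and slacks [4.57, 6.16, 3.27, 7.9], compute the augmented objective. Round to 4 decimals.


Step 1: Compute log-barrier.
ln values: [1.5195, 1.8181, 1.1848, 2.0669]
phi = -(1.5195 + 1.8181 + 1.1848 + 2.0669) = -6.5892
Step 2: Compute augmented objective.
t*f(x) = 5.74*-1.51 = -8.6674
Total = -8.6674 - 6.5892 = -15.2566


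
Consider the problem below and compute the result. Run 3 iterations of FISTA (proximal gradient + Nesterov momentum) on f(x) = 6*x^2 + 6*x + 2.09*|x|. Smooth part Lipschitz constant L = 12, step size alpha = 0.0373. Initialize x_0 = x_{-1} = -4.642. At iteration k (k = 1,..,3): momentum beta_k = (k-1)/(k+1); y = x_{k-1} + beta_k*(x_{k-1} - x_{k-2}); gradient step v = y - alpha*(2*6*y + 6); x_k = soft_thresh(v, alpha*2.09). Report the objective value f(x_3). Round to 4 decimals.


FISTA on f(x) = 6*x^2 + 6*x + 2.09*|x|
L = 12, alpha = 0.0373
Iteration 1: beta = 0.0, y = -4.642 + 0.0*(-4.642 + 4.642) = -4.642
  grad(y) = -49.704, v = y - alpha*grad = -2.788
  prox(v) = soft_thresh(-2.788, 0.078) = -2.7101
Iteration 2: beta = 0.3333, y = -2.7101 + 0.3333*(-2.7101 + 4.642) = -2.0661
  grad(y) = -18.7933, v = y - alpha*grad = -1.3651
  prox(v) = soft_thresh(-1.3651, 0.078) = -1.2872
Iteration 3: beta = 0.5, y = -1.2872 + 0.5*(-1.2872 + 2.7101) = -0.5757
  grad(y) = -0.9084, v = y - alpha*grad = -0.5418
  prox(v) = soft_thresh(-0.5418, 0.078) = -0.4639
f(x_3) = 6*(-0.4639)^2 + 6*(-0.4639) + 2.09*|-0.4639| = -0.5227


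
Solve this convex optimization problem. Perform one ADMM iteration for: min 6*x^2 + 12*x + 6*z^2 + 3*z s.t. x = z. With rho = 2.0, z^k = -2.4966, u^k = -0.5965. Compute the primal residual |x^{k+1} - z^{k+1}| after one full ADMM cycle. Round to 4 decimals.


ADMM iteration with rho = 2.0, z^k = -2.4966, u^k = -0.5965
Step 1: x-update.
Minimize 6*x^2 + 12*x + (2.0/2)*(x + 2.4966 - 0.5965)^2
FOC: (2*6 + 2.0)*x = -12 + 2.0*(-2.4966 + 0.5965)
x^{k+1} = -1.1286
Step 2: z-update.
Minimize 6*z^2 + 3*z + (2.0/2)*(-1.1286 - z - 0.5965)^2
FOC: (2*6 + 2.0)*z = -3 + 2.0*(-1.1286 - 0.5965)
z^{k+1} = -0.4607
Step 3: u-update.
u^{k+1} = -0.5965 - 1.1286 + 0.4607 = -1.2644
Step 4: Primal residual = |-1.1286 + 0.4607| = 0.6679


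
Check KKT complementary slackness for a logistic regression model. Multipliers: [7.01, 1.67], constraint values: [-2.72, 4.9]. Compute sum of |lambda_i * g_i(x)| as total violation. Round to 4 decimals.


KKT complementary slackness check:
lambda_1 * g_1 = 7.01 * -2.72 = -19.0672
lambda_2 * g_2 = 1.67 * 4.9 = 8.183
Total violation = 19.0672 + 8.183 = 27.2502


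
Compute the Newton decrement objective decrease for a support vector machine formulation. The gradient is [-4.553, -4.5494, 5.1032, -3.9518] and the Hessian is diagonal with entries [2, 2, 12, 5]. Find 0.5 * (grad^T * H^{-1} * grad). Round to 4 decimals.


Step 1: H is diagonal, so H^(-1) * g = [-2.2765, -2.2747, 0.4253, -0.7904].
Step 2: g^T H^(-1) g = sum_i g_i^2 / H_ii
  = (-4.553)^2/2 + (-4.5494)^2/2 + (5.1032)^2/12 + (-3.9518)^2/5
  = 10.3649 + 10.3485 + 2.1702 + 3.1233 = 26.007
Step 3: Objective decrease = 0.5 * g^T H^(-1) g = 13.0035


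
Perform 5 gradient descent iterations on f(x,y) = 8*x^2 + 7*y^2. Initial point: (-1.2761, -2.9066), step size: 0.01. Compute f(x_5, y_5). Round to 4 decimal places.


Gradient descent on f(x,y) = 8*x^2 + 7*y^2.
Starting point: (-1.2761, -2.9066), alpha = 0.01
Step 1: grad_x = 2*8*-1.2761 = -20.4176, grad_y = 2*7*-2.9066 = -40.6924
  x_1 = -1.2761 - 0.01*-20.4176 = -1.0719
  y_1 = -2.9066 - 0.01*-40.6924 = -2.4997
Step 2: grad_x = 2*8*-1.0719 = -17.1508, grad_y = 2*7*-2.4997 = -34.9955
  x_2 = -1.0719 - 0.01*-17.1508 = -0.9004
  y_2 = -2.4997 - 0.01*-34.9955 = -2.1497
Step 3: grad_x = 2*8*-0.9004 = -14.4067, grad_y = 2*7*-2.1497 = -30.0961
  x_3 = -0.9004 - 0.01*-14.4067 = -0.7563
  y_3 = -2.1497 - 0.01*-30.0961 = -1.8488
Step 4: grad_x = 2*8*-0.7563 = -12.1016, grad_y = 2*7*-1.8488 = -25.8826
  x_4 = -0.7563 - 0.01*-12.1016 = -0.6353
  y_4 = -1.8488 - 0.01*-25.8826 = -1.5899
Step 5: grad_x = 2*8*-0.6353 = -10.1653, grad_y = 2*7*-1.5899 = -22.2591
  x_5 = -0.6353 - 0.01*-10.1653 = -0.5337
  y_5 = -1.5899 - 0.01*-22.2591 = -1.3673
f(-0.5337, -1.3673) = 8*(-0.5337)^2 + 7*(-1.3673)^2 = 15.3659


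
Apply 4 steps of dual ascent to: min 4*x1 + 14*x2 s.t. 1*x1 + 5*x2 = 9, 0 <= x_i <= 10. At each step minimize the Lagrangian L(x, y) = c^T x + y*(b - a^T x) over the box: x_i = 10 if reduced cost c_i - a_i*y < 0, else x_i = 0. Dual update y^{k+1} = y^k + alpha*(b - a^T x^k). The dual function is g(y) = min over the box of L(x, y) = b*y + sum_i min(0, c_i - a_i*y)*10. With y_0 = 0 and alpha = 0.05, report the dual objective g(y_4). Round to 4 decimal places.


Dual ascent for LP: min 4*x1 + 14*x2, 1*x1 + 5*x2 = 9, 0 <= x_i <= 10
Step 1: y^k = 0.0, reduced costs: (4.0, 14.0)
  x^k = (0.0, 0.0), subgradient = b - a^T x = 9.0
  y^{k+1} = 0.0 + 0.05*9.0 = 0.45
Step 2: y^k = 0.45, reduced costs: (3.55, 11.75)
  x^k = (0.0, 0.0), subgradient = b - a^T x = 9.0
  y^{k+1} = 0.45 + 0.05*9.0 = 0.9
Step 3: y^k = 0.9, reduced costs: (3.1, 9.5)
  x^k = (0.0, 0.0), subgradient = b - a^T x = 9.0
  y^{k+1} = 0.9 + 0.05*9.0 = 1.35
Step 4: y^k = 1.35, reduced costs: (2.65, 7.25)
  x^k = (0.0, 0.0), subgradient = b - a^T x = 9.0
  y^{k+1} = 1.35 + 0.05*9.0 = 1.8
Dual objective at y_4 = 1.8: reduced costs (2.2, 5.0), box minimizer x = (0.0, 0.0)
g(y_4) = b*y + (c1 - a1*y)*x1 + (c2 - a2*y)*x2 = 9*1.8 + 2.2*0.0 + 5.0*0.0 = 16.2 + 0.0 + 0.0 = 16.2


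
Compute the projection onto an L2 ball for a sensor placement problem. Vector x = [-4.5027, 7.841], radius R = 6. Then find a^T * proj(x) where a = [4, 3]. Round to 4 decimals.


Step 1: Compute ||x|| (intermediates to 6 decimals).
||x|| = sqrt((-4.5027)^2 + 7.841^2) = 9.04188
Step 2: Project.
Since ||x|| > R, scale = R/||x|| = 6/9.04188 = 0.663579, proj(x) = scale * x
proj(x) = [-2.987897, 5.203123]
Step 3: Dot product.
a^T * proj(x) = 4*(-2.987897) + 3*5.203123 = 3.6578


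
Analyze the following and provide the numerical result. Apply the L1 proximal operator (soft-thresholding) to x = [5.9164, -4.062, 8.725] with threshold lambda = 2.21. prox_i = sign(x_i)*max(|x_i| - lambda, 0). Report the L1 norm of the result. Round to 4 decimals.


Soft-thresholding with lambda = 2.21:
prox(5.9164) = sign(5.9164)*max(|5.9164| - 2.21, 0) = 3.7064
prox(-4.062) = sign(-4.062)*max(|-4.062| - 2.21, 0) = -1.852
prox(8.725) = sign(8.725)*max(|8.725| - 2.21, 0) = 6.515
prox(x) = [3.7064, -1.852, 6.515]
||prox(x)||_1 = 3.7064 + 1.852 + 6.515 = 12.0734


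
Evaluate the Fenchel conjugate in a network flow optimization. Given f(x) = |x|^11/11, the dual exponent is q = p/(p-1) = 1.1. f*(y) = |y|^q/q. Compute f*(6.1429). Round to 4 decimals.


The conjugate exponent q satisfies 1/p + 1/q = 1.
p = 11, so q = 11/(11 - 1) = 1.1
|y|^q = 6.1429^1.1 = 7.3656
f*(6.1429) = 7.3656 / 1.1 = 6.696


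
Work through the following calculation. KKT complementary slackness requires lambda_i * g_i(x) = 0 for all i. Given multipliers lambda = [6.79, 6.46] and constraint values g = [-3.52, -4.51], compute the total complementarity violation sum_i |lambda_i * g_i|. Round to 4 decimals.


KKT complementary slackness check:
lambda_1 * g_1 = 6.79 * -3.52 = -23.9008
lambda_2 * g_2 = 6.46 * -4.51 = -29.1346
Total violation = 23.9008 + 29.1346 = 53.0354


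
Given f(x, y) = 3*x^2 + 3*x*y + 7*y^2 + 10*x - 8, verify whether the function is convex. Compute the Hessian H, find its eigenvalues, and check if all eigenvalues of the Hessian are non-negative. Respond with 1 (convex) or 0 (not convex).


The Hessian of f(x,y) = 3*x^2 + 3*x*y + 7*y^2 + 10*x - 8 is:
H = [[6, 3], [3, 14]]
Trace = 6 + 14 = 20
Determinant = 6*14 - (3)^2 = 75
Discriminant = (20)^2 - 4*75 = 100.0
Eigenvalues: lambda_1 = 5.0, lambda_2 = 15.0
The function is convex.

1


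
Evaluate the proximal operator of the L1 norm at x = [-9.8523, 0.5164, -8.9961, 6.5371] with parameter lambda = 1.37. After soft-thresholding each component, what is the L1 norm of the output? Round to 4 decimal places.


Soft-thresholding with lambda = 1.37:
prox(-9.8523) = sign(-9.8523)*max(|-9.8523| - 1.37, 0) = -8.4823
prox(0.5164) = sign(0.5164)*max(|0.5164| - 1.37, 0) = 0.0
prox(-8.9961) = sign(-8.9961)*max(|-8.9961| - 1.37, 0) = -7.6261
prox(6.5371) = sign(6.5371)*max(|6.5371| - 1.37, 0) = 5.1671
prox(x) = [-8.4823, 0.0, -7.6261, 5.1671]
||prox(x)||_1 = 8.4823 + 0.0 + 7.6261 + 5.1671 = 21.2755


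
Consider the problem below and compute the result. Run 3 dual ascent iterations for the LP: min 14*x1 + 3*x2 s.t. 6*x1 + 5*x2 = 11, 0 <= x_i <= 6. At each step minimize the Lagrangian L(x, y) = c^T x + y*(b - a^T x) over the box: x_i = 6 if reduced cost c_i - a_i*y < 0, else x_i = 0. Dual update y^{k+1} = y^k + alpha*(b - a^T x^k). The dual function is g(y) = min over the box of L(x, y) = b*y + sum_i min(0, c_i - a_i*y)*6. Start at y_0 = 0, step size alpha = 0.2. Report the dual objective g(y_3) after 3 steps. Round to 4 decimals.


Dual ascent for LP: min 14*x1 + 3*x2, 6*x1 + 5*x2 = 11, 0 <= x_i <= 6
Step 1: y^k = 0.0, reduced costs: (14.0, 3.0)
  x^k = (0.0, 0.0), subgradient = b - a^T x = 11.0
  y^{k+1} = 0.0 + 0.2*11.0 = 2.2
Step 2: y^k = 2.2, reduced costs: (0.8, -8.0)
  x^k = (0.0, 6.0), subgradient = b - a^T x = -19.0
  y^{k+1} = 2.2 + 0.2*-19.0 = -1.6
Step 3: y^k = -1.6, reduced costs: (23.6, 11.0)
  x^k = (0.0, 0.0), subgradient = b - a^T x = 11.0
  y^{k+1} = -1.6 + 0.2*11.0 = 0.6
Dual objective at y_3 = 0.6: reduced costs (10.4, 0.0), box minimizer x = (0.0, 0.0)
g(y_3) = b*y + (c1 - a1*y)*x1 + (c2 - a2*y)*x2 = 11*0.6 + 10.4*0.0 + 0.0*0.0 = 6.6 + 0.0 + 0.0 = 6.6


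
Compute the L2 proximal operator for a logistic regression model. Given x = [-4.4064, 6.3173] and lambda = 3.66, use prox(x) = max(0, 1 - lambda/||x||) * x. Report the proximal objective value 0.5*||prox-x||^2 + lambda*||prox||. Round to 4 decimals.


Step 1: Compute ||x||.
||x|| = 7.7022
Step 2: Compute scaling factor.
scale = max(0, 1 - 3.66/7.7022) = 0.5248
Step 3: prox(x) = [-2.3125, 3.3154]
||prox(x)|| = 4.0422
Step 4: Proximal objective.
0.5*||prox-x||^2 = 6.6978
lambda*||prox|| = 14.7945
Total = 21.4924


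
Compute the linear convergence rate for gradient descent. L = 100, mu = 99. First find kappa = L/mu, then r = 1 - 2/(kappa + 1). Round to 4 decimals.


Step 1: Compute the condition number.
kappa = L/mu = 100/99 = 1.0101
Step 2: Compute the convergence rate.
r = 1 - 2/(kappa + 1) = 1 - 2*mu/(L + mu) = (L - mu)/(L + mu) = 1/199 = 0.005


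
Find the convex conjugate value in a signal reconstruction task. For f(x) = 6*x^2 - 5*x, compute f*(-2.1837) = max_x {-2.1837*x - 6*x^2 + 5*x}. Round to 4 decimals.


f*(y) = sup_x {y*x - a*x^2 - b*x} = sup_x {(y-b)*x - a*x^2}
FOC: (y - b) - 2a*x = 0 => x* = (y - b)/(2a)
x* = (-2.1837 + 5)/(2*6) = 0.2347
f*(-2.1837) = (y-b)^2/(4a) = (-2.1837 + 5)^2/(4*6)
= 7.9315/24 = 0.3305


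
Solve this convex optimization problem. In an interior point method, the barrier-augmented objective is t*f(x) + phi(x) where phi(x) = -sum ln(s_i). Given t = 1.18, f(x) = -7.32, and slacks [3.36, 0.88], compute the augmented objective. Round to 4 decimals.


Step 1: Compute log-barrier.
ln values: [1.2119, -0.1278]
phi = -(1.2119 - 0.1278) = -1.0841
Step 2: Compute augmented objective.
t*f(x) = 1.18*-7.32 = -8.6376
Total = -8.6376 - 1.0841 = -9.7217


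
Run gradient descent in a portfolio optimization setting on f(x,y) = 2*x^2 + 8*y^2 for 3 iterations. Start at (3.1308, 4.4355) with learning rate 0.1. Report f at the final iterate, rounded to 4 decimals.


Gradient descent on f(x,y) = 2*x^2 + 8*y^2.
Starting point: (3.1308, 4.4355), alpha = 0.1
Step 1: grad_x = 2*2*3.1308 = 12.5232, grad_y = 2*8*4.4355 = 70.968
  x_1 = 3.1308 - 0.1*12.5232 = 1.8785
  y_1 = 4.4355 - 0.1*70.968 = -2.6613
Step 2: grad_x = 2*2*1.8785 = 7.5139, grad_y = 2*8*-2.6613 = -42.5808
  x_2 = 1.8785 - 0.1*7.5139 = 1.1271
  y_2 = -2.6613 - 0.1*-42.5808 = 1.5968
Step 3: grad_x = 2*2*1.1271 = 4.5084, grad_y = 2*8*1.5968 = 25.5485
  x_3 = 1.1271 - 0.1*4.5084 = 0.6763
  y_3 = 1.5968 - 0.1*25.5485 = -0.9581
f(0.6763, -0.9581) = 2*0.6763^2 + 8*(-0.9581)^2 = 8.2578


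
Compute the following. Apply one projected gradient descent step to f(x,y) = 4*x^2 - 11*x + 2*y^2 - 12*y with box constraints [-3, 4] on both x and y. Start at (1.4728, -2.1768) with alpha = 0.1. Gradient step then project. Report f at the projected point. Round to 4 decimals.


Step 1: Compute gradient at (1.4728, -2.1768).
grad_x = 2*4*1.4728 - 11 = 0.7824
grad_y = 2*2*-2.1768 - 12 = -20.7072
Step 2: Gradient step.
x_raw = 1.4728 - 0.1*0.7824 = 1.3946
y_raw = -2.1768 - 0.1*-20.7072 = -0.1061
Step 3: Project onto [-3, 4].
x_proj = clip(1.3946) = 1.3946
y_proj = clip(-0.1061) = -0.1061
Step 4: Evaluate f.
f(1.3946, -0.1061) = -6.2655


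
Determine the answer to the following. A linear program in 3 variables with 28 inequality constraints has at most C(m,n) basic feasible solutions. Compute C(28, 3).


Each vertex corresponds to some choice of n active constraints out of m, so the number of vertices is at most C(m, n) = m! / (n!(m-n)!).
m = 28, n = 3
Numerator: 28 * 27 * 26
Denominator: 3! = 6
C(28, 3) = 3276


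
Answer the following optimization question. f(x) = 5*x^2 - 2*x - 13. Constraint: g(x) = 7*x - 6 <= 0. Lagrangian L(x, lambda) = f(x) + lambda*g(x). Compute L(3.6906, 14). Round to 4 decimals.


Step 1: Evaluate f(x).
f(3.6906) = 5*3.6906^2 - 2*3.6906 - 13 = 47.7214
Step 2: Evaluate g(x).
g(3.6906) = 7*3.6906 - 6 = 19.8342
Step 3: Compute Lagrangian.
L = 47.7214 + 14*19.8342 = 325.4002


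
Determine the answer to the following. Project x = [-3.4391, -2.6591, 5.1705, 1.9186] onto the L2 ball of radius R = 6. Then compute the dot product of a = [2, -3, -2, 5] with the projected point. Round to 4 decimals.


Step 1: Compute ||x|| (intermediates to 6 decimals).
||x|| = sqrt((-3.4391)^2 + (-2.6591)^2 + 5.1705^2 + 1.9186^2) = 7.022344
Step 2: Project.
Since ||x|| > R, scale = R/||x|| = 6/7.022344 = 0.854416, proj(x) = scale * x
proj(x) = [-2.938422, -2.271978, 4.417758, 1.639283]
Step 3: Dot product.
a^T * proj(x) = 2*(-2.938422) - 3*(-2.271978) - 2*4.417758 + 5*1.639283 = 0.3


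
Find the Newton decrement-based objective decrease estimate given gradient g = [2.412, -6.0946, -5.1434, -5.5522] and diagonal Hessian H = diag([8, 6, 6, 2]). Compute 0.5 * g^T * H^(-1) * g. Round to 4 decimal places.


Step 1: H is diagonal, so H^(-1) * g = [0.3015, -1.0158, -0.8572, -2.7761].
Step 2: g^T H^(-1) g = sum_i g_i^2 / H_ii
  = (2.412)^2/8 + (-6.0946)^2/6 + (-5.1434)^2/6 + (-5.5522)^2/2
  = 0.7272 + 6.1907 + 4.4091 + 15.4135 = 26.7405
Step 3: Objective decrease = 0.5 * g^T H^(-1) g = 13.3702


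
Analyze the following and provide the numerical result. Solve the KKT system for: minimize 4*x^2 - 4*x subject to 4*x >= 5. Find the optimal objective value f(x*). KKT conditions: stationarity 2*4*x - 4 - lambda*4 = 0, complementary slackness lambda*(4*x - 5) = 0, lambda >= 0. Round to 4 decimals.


Step 1: Try lambda = 0 (constraint inactive).
x_unc = 4/(2*4) = 0.5
Check: 4*0.5 = 2.0 < 5 -- violated!
Step 2: Constraint must be active: 4*x = 5
x* = 5/4 = 1.25
lambda = (2*4*1.25 - 4)/4 = 1.5
Step 3: Compute optimal value.
f(x*) = 4*1.25^2 - 4*1.25 = 1.25


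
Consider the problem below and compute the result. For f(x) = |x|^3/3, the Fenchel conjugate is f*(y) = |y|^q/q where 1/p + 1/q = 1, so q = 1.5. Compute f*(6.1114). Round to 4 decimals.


The conjugate exponent q satisfies 1/p + 1/q = 1.
p = 3, so q = 3/(3 - 1) = 1.5
|y|^q = 6.1114^1.5 = 15.1081
f*(6.1114) = 15.1081 / 1.5 = 10.0721


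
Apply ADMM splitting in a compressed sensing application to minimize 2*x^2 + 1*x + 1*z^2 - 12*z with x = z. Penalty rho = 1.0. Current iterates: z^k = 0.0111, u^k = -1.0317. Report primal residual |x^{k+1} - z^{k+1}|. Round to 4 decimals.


ADMM iteration with rho = 1.0, z^k = 0.0111, u^k = -1.0317
Step 1: x-update.
Minimize 2*x^2 + 1*x + (1.0/2)*(x - 0.0111 - 1.0317)^2
FOC: (2*2 + 1.0)*x = -1 + 1.0*(0.0111 + 1.0317)
x^{k+1} = 0.0086
Step 2: z-update.
Minimize 1*z^2 - 12*z + (1.0/2)*(0.0086 - z - 1.0317)^2
FOC: (2*1 + 1.0)*z = 12 + 1.0*(0.0086 - 1.0317)
z^{k+1} = 3.659
Step 3: u-update.
u^{k+1} = -1.0317 + 0.0086 - 3.659 = -4.6821
Step 4: Primal residual = |0.0086 - 3.659| = 3.6504


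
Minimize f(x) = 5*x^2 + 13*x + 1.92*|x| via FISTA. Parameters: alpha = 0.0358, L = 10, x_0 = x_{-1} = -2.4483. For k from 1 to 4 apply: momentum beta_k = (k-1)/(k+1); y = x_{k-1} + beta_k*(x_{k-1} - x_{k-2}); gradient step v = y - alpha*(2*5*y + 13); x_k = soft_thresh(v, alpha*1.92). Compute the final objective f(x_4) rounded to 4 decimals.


FISTA on f(x) = 5*x^2 + 13*x + 1.92*|x|
L = 10, alpha = 0.0358
Iteration 1: beta = 0.0, y = -2.4483 + 0.0*(-2.4483 + 2.4483) = -2.4483
  grad(y) = -11.483, v = y - alpha*grad = -2.0372
  prox(v) = soft_thresh(-2.0372, 0.0687) = -1.9685
Iteration 2: beta = 0.3333, y = -1.9685 + 0.3333*(-1.9685 + 2.4483) = -1.8085
  grad(y) = -5.0853, v = y - alpha*grad = -1.6265
  prox(v) = soft_thresh(-1.6265, 0.0687) = -1.5577
Iteration 3: beta = 0.5, y = -1.5577 + 0.5*(-1.5577 + 1.9685) = -1.3524
  grad(y) = -0.5237, v = y - alpha*grad = -1.3336
  prox(v) = soft_thresh(-1.3336, 0.0687) = -1.2649
Iteration 4: beta = 0.6, y = -1.2649 + 0.6*(-1.2649 + 1.5577) = -1.0892
  grad(y) = 2.1082, v = y - alpha*grad = -1.1647
  prox(v) = soft_thresh(-1.1647, 0.0687) = -1.0959
f(x_4) = 5*(-1.0959)^2 + 13*(-1.0959) + 1.92*|-1.0959| = -6.1376


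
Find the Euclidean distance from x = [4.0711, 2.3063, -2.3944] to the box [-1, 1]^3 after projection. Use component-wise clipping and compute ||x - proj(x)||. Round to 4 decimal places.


Project each component onto [-1, 1].
clip(4.0711) = 1.0, clip(2.3063) = 1.0, clip(-2.3944) = -1.0
Projection = [1.0, 1.0, -1.0]
Squared diffs: [9.4317, 1.7064, 1.9444]
Distance = sqrt(13.0825) = 3.617


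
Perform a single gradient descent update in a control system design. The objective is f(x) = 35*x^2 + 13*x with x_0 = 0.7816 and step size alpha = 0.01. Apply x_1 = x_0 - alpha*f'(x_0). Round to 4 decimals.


We compute the gradient at x_0 and apply the update.
f'(x) = 70*x + 13
f'(0.7816) = 70*0.7816 + 13 = 67.712
x_1 = 0.7816 - 0.01*67.712 = 0.1045


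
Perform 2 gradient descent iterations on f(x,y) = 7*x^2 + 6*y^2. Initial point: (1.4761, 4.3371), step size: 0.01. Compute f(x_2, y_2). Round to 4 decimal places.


Gradient descent on f(x,y) = 7*x^2 + 6*y^2.
Starting point: (1.4761, 4.3371), alpha = 0.01
Step 1: grad_x = 2*7*1.4761 = 20.6654, grad_y = 2*6*4.3371 = 52.0452
  x_1 = 1.4761 - 0.01*20.6654 = 1.2694
  y_1 = 4.3371 - 0.01*52.0452 = 3.8166
Step 2: grad_x = 2*7*1.2694 = 17.7722, grad_y = 2*6*3.8166 = 45.7998
  x_2 = 1.2694 - 0.01*17.7722 = 1.0917
  y_2 = 3.8166 - 0.01*45.7998 = 3.3587
f(1.0917, 3.3587) = 7*1.0917^2 + 6*3.3587^2 = 76.0262


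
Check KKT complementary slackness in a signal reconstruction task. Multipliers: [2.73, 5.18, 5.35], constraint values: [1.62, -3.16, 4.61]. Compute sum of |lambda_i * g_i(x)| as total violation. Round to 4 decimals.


KKT complementary slackness check:
lambda_1 * g_1 = 2.73 * 1.62 = 4.4226
lambda_2 * g_2 = 5.18 * -3.16 = -16.3688
lambda_3 * g_3 = 5.35 * 4.61 = 24.6635
Total violation = 4.4226 + 16.3688 + 24.6635 = 45.4549


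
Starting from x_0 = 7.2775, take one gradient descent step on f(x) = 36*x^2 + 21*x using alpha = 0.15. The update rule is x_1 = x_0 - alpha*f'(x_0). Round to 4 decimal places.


We compute the gradient at x_0 and apply the update.
f'(x) = 72*x + 21
f'(7.2775) = 72*7.2775 + 21 = 544.98
x_1 = 7.2775 - 0.15*544.98 = -74.4695


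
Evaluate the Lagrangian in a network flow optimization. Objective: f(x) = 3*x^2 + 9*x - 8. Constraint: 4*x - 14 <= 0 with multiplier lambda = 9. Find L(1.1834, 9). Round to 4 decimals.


Step 1: Evaluate f(x).
f(1.1834) = 3*1.1834^2 + 9*1.1834 - 8 = 6.8519
Step 2: Evaluate g(x).
g(1.1834) = 4*1.1834 - 14 = -9.2664
Step 3: Compute Lagrangian.
L = 6.8519 + 9*-9.2664 = -76.5457


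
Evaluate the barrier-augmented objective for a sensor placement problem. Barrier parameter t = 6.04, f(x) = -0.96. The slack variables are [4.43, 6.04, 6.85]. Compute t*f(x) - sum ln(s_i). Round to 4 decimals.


Step 1: Compute log-barrier.
ln values: [1.4884, 1.7984, 1.9242]
phi = -(1.4884 + 1.7984 + 1.9242) = -5.2111
Step 2: Compute augmented objective.
t*f(x) = 6.04*-0.96 = -5.7984
Total = -5.7984 - 5.2111 = -11.0095


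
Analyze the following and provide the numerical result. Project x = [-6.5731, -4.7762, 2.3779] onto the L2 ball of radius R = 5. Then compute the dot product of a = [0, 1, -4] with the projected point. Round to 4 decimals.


Step 1: Compute ||x|| (intermediates to 6 decimals).
||x|| = sqrt((-6.5731)^2 + (-4.7762)^2 + 2.3779^2) = 8.46594
Step 2: Project.
Since ||x|| > R, scale = R/||x|| = 5/8.46594 = 0.590602, proj(x) = scale * x
proj(x) = [-3.882086, -2.820833, 1.404392]
Step 3: Dot product.
a^T * proj(x) = 0*(-3.882086) + 1*(-2.820833) - 4*1.404392 = -8.4384


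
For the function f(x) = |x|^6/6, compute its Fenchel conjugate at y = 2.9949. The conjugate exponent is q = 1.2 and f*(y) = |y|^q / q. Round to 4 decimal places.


The conjugate exponent q satisfies 1/p + 1/q = 1.
p = 6, so q = 6/(6 - 1) = 1.2
|y|^q = 2.9949^1.2 = 3.7296
f*(2.9949) = 3.7296 / 1.2 = 3.108


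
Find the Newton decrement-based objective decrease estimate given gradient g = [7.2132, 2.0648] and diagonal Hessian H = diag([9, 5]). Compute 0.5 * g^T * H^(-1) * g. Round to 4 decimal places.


Step 1: H is diagonal, so H^(-1) * g = [0.8015, 0.413].
Step 2: g^T H^(-1) g = sum_i g_i^2 / H_ii
  = (7.2132)^2/9 + (2.0648)^2/5
  = 5.7811 + 0.8527 = 6.6338
Step 3: Objective decrease = 0.5 * g^T H^(-1) g = 3.3169


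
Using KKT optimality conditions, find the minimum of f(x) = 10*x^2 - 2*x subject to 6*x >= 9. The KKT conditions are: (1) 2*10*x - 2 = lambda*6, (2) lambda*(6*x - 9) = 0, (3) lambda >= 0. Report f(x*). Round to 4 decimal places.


Step 1: Try lambda = 0 (constraint inactive).
x_unc = 2/(2*10) = 0.1
Check: 6*0.1 = 0.6 < 9 -- violated!
Step 2: Constraint must be active: 6*x = 9
x* = 9/6 = 1.5
lambda = (2*10*1.5 - 2)/6 = 4.6667
Step 3: Compute optimal value.
f(x*) = 10*1.5^2 - 2*1.5 = 19.5


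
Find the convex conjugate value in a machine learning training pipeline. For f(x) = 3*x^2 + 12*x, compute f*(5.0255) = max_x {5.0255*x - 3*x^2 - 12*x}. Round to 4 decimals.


f*(y) = sup_x {y*x - a*x^2 - b*x} = sup_x {(y-b)*x - a*x^2}
FOC: (y - b) - 2a*x = 0 => x* = (y - b)/(2a)
x* = (5.0255 - 12)/(2*3) = -1.1624
f*(5.0255) = (y-b)^2/(4a) = (5.0255 - 12)^2/(4*3)
= 48.6437/12 = 4.0536


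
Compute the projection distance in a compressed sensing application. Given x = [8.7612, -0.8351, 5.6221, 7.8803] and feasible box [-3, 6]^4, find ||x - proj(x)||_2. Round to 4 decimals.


Project each component onto [-3, 6].
clip(8.7612) = 6.0, clip(-0.8351) = -0.8351, clip(5.6221) = 5.6221, clip(7.8803) = 6.0
Projection = [6.0, -0.8351, 5.6221, 6.0]
Squared diffs: [7.6242, 0.0, 0.0, 3.5355]
Distance = sqrt(11.1597) = 3.3406


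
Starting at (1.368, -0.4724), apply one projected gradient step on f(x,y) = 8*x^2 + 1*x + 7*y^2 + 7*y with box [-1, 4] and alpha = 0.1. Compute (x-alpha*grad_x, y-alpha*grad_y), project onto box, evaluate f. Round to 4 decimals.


Step 1: Compute gradient at (1.368, -0.4724).
grad_x = 2*8*1.368 + 1 = 22.888
grad_y = 2*7*-0.4724 + 7 = 0.3864
Step 2: Gradient step.
x_raw = 1.368 - 0.1*22.888 = -0.9208
y_raw = -0.4724 - 0.1*0.3864 = -0.511
Step 3: Project onto [-1, 4].
x_proj = clip(-0.9208) = -0.9208
y_proj = clip(-0.511) = -0.511
Step 4: Evaluate f.
f(-0.9208, -0.511) = 4.113


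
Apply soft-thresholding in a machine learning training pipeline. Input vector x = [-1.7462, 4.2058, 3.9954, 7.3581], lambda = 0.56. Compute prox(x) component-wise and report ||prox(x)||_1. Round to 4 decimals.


Soft-thresholding with lambda = 0.56:
prox(-1.7462) = sign(-1.7462)*max(|-1.7462| - 0.56, 0) = -1.1862
prox(4.2058) = sign(4.2058)*max(|4.2058| - 0.56, 0) = 3.6458
prox(3.9954) = sign(3.9954)*max(|3.9954| - 0.56, 0) = 3.4354
prox(7.3581) = sign(7.3581)*max(|7.3581| - 0.56, 0) = 6.7981
prox(x) = [-1.1862, 3.6458, 3.4354, 6.7981]
||prox(x)||_1 = 1.1862 + 3.6458 + 3.4354 + 6.7981 = 15.0655


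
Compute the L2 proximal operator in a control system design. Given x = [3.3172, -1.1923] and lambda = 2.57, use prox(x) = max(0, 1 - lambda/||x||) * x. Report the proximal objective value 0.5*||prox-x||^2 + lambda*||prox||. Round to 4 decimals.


Step 1: Compute ||x||.
||x|| = 3.525
Step 2: Compute scaling factor.
scale = max(0, 1 - 2.57/3.525) = 0.2709
Step 3: prox(x) = [0.8987, -0.323]
||prox(x)|| = 0.955
Step 4: Proximal objective.
0.5*||prox-x||^2 = 3.3025
lambda*||prox|| = 2.4544
Total = 5.7567


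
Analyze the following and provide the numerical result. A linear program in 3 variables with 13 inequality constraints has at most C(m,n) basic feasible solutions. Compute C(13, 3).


Each vertex corresponds to some choice of n active constraints out of m, so the number of vertices is at most C(m, n) = m! / (n!(m-n)!).
m = 13, n = 3
Numerator: 13 * 12 * 11
Denominator: 3! = 6
C(13, 3) = 286


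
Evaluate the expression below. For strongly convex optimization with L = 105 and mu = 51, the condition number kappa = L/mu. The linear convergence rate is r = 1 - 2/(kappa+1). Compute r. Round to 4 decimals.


Step 1: Compute the condition number.
kappa = L/mu = 105/51 = 2.0588
Step 2: Compute the convergence rate.
r = 1 - 2/(kappa + 1) = 1 - 2*mu/(L + mu) = (L - mu)/(L + mu) = 54/156 = 0.3462


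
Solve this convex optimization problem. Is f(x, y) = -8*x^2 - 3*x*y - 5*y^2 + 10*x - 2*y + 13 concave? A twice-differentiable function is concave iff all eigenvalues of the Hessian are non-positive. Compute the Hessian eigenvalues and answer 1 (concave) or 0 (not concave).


The Hessian of f(x,y) = -8*x^2 - 3*x*y - 5*y^2 + 10*x - 2*y + 13 is:
H = [[-16, -3], [-3, -10]]
Trace = -16 - 10 = -26
Determinant = -16*-10 - (-3)^2 = 151
Discriminant = (-26)^2 - 4*151 = 72.0
Eigenvalues: lambda_1 = -17.2426, lambda_2 = -8.7574
The function is concave.

1


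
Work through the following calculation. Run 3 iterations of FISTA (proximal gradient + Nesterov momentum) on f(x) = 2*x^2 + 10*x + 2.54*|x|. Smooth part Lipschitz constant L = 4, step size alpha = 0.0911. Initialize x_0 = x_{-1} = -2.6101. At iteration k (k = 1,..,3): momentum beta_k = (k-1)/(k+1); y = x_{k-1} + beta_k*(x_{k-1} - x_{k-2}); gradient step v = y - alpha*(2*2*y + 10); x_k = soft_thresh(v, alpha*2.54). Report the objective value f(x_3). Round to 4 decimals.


FISTA on f(x) = 2*x^2 + 10*x + 2.54*|x|
L = 4, alpha = 0.0911
Iteration 1: beta = 0.0, y = -2.6101 + 0.0*(-2.6101 + 2.6101) = -2.6101
  grad(y) = -0.4404, v = y - alpha*grad = -2.57
  prox(v) = soft_thresh(-2.57, 0.2314) = -2.3386
Iteration 2: beta = 0.3333, y = -2.3386 + 0.3333*(-2.3386 + 2.6101) = -2.2481
  grad(y) = 1.0077, v = y - alpha*grad = -2.3399
  prox(v) = soft_thresh(-2.3399, 0.2314) = -2.1085
Iteration 3: beta = 0.5, y = -2.1085 + 0.5*(-2.1085 + 2.3386) = -1.9934
  grad(y) = 2.0263, v = y - alpha*grad = -2.178
  prox(v) = soft_thresh(-2.178, 0.2314) = -1.9466
f(x_3) = 2*(-1.9466)^2 + 10*(-1.9466) + 2.54*|-1.9466| = -6.9431


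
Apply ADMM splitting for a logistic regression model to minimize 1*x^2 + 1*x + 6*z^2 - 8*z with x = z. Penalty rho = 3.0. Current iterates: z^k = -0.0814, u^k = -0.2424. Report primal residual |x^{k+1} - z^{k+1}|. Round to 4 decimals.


ADMM iteration with rho = 3.0, z^k = -0.0814, u^k = -0.2424
Step 1: x-update.
Minimize 1*x^2 + 1*x + (3.0/2)*(x + 0.0814 - 0.2424)^2
FOC: (2*1 + 3.0)*x = -1 + 3.0*(-0.0814 + 0.2424)
x^{k+1} = -0.1034
Step 2: z-update.
Minimize 6*z^2 - 8*z + (3.0/2)*(-0.1034 - z - 0.2424)^2
FOC: (2*6 + 3.0)*z = 8 + 3.0*(-0.1034 - 0.2424)
z^{k+1} = 0.4642
Step 3: u-update.
u^{k+1} = -0.2424 - 0.1034 - 0.4642 = -0.81
Step 4: Primal residual = |-0.1034 - 0.4642| = 0.5676


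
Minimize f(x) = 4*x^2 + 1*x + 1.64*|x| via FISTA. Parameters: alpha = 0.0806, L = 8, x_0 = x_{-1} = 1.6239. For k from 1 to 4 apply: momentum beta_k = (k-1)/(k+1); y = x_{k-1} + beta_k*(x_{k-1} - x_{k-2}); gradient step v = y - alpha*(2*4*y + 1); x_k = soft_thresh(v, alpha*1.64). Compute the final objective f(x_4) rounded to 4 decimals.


FISTA on f(x) = 4*x^2 + 1*x + 1.64*|x|
L = 8, alpha = 0.0806
Iteration 1: beta = 0.0, y = 1.6239 + 0.0*(1.6239 - 1.6239) = 1.6239
  grad(y) = 13.9912, v = y - alpha*grad = 0.4962
  prox(v) = soft_thresh(0.4962, 0.1322) = 0.364
Iteration 2: beta = 0.3333, y = 0.364 + 0.3333*(0.364 - 1.6239) = -0.0559
  grad(y) = 0.5525, v = y - alpha*grad = -0.1005
  prox(v) = soft_thresh(-0.1005, 0.1322) = 0.0
Iteration 3: beta = 0.5, y = 0.0 + 0.5*(0.0 - 0.364) = -0.182
  grad(y) = -0.4561, v = y - alpha*grad = -0.1453
  prox(v) = soft_thresh(-0.1453, 0.1322) = -0.0131
Iteration 4: beta = 0.6, y = -0.0131 + 0.6*(-0.0131 - 0.0) = -0.0209
  grad(y) = 0.8327, v = y - alpha*grad = -0.088
  prox(v) = soft_thresh(-0.088, 0.1322) = 0.0
f(x_4) = 4*0.0^2 + 1*0.0 + 1.64*|0.0| = 0.0


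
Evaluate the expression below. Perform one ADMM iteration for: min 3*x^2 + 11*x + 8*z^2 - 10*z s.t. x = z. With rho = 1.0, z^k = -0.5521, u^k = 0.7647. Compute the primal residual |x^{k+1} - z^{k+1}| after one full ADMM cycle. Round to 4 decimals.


ADMM iteration with rho = 1.0, z^k = -0.5521, u^k = 0.7647
Step 1: x-update.
Minimize 3*x^2 + 11*x + (1.0/2)*(x + 0.5521 + 0.7647)^2
FOC: (2*3 + 1.0)*x = -11 + 1.0*(-0.5521 - 0.7647)
x^{k+1} = -1.7595
Step 2: z-update.
Minimize 8*z^2 - 10*z + (1.0/2)*(-1.7595 - z + 0.7647)^2
FOC: (2*8 + 1.0)*z = 10 + 1.0*(-1.7595 + 0.7647)
z^{k+1} = 0.5297
Step 3: u-update.
u^{k+1} = 0.7647 - 1.7595 - 0.5297 = -1.5246
Step 4: Primal residual = |-1.7595 - 0.5297| = 2.2893


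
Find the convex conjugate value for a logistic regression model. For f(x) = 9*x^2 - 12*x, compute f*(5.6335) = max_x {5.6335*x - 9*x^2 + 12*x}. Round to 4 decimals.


f*(y) = sup_x {y*x - a*x^2 - b*x} = sup_x {(y-b)*x - a*x^2}
FOC: (y - b) - 2a*x = 0 => x* = (y - b)/(2a)
x* = (5.6335 + 12)/(2*9) = 0.9796
f*(5.6335) = (y-b)^2/(4a) = (5.6335 + 12)^2/(4*9)
= 310.9403/36 = 8.6372


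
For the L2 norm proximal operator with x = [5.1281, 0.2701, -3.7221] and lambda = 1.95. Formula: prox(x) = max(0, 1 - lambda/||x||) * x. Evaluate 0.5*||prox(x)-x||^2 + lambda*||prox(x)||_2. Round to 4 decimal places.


Step 1: Compute ||x||.
||x|| = 6.3423
Step 2: Compute scaling factor.
scale = max(0, 1 - 1.95/6.3423) = 0.6925
Step 3: prox(x) = [3.5514, 0.1871, -2.5777]
||prox(x)|| = 4.3923
Step 4: Proximal objective.
0.5*||prox-x||^2 = 1.9013
lambda*||prox|| = 8.565
Total = 10.4662


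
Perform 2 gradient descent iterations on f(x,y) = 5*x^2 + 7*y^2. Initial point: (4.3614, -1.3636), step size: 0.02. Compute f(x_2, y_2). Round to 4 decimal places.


Gradient descent on f(x,y) = 5*x^2 + 7*y^2.
Starting point: (4.3614, -1.3636), alpha = 0.02
Step 1: grad_x = 2*5*4.3614 = 43.614, grad_y = 2*7*-1.3636 = -19.0904
  x_1 = 4.3614 - 0.02*43.614 = 3.4891
  y_1 = -1.3636 - 0.02*-19.0904 = -0.9818
Step 2: grad_x = 2*5*3.4891 = 34.8912, grad_y = 2*7*-0.9818 = -13.7451
  x_2 = 3.4891 - 0.02*34.8912 = 2.7913
  y_2 = -0.9818 - 0.02*-13.7451 = -0.7069
f(2.7913, -0.7069) = 5*2.7913^2 + 7*(-0.7069)^2 = 42.4545


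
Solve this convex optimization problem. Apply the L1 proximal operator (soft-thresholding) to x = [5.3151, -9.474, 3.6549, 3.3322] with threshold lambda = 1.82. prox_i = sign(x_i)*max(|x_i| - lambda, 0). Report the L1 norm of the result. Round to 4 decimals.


Soft-thresholding with lambda = 1.82:
prox(5.3151) = sign(5.3151)*max(|5.3151| - 1.82, 0) = 3.4951
prox(-9.474) = sign(-9.474)*max(|-9.474| - 1.82, 0) = -7.654
prox(3.6549) = sign(3.6549)*max(|3.6549| - 1.82, 0) = 1.8349
prox(3.3322) = sign(3.3322)*max(|3.3322| - 1.82, 0) = 1.5122
prox(x) = [3.4951, -7.654, 1.8349, 1.5122]
||prox(x)||_1 = 3.4951 + 7.654 + 1.8349 + 1.5122 = 14.4962


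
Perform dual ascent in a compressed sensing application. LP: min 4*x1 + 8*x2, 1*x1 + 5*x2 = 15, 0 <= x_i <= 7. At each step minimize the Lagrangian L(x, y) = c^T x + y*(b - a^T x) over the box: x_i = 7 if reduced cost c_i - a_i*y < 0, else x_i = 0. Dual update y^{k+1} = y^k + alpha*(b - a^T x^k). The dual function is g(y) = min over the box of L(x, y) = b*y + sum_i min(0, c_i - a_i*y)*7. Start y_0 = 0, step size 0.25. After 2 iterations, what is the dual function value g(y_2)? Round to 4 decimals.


Dual ascent for LP: min 4*x1 + 8*x2, 1*x1 + 5*x2 = 15, 0 <= x_i <= 7
Step 1: y^k = 0.0, reduced costs: (4.0, 8.0)
  x^k = (0.0, 0.0), subgradient = b - a^T x = 15.0
  y^{k+1} = 0.0 + 0.25*15.0 = 3.75
Step 2: y^k = 3.75, reduced costs: (0.25, -10.75)
  x^k = (0.0, 7.0), subgradient = b - a^T x = -20.0
  y^{k+1} = 3.75 + 0.25*-20.0 = -1.25
Dual objective at y_2 = -1.25: reduced costs (5.25, 14.25), box minimizer x = (0.0, 0.0)
g(y_2) = b*y + (c1 - a1*y)*x1 + (c2 - a2*y)*x2 = 15*(-1.25) + 5.25*0.0 + 14.25*0.0 = -18.75 + 0.0 + 0.0 = -18.75


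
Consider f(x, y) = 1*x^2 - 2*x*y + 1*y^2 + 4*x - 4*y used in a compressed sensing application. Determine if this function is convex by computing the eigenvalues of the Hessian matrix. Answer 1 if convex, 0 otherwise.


The Hessian of f(x,y) = 1*x^2 - 2*x*y + 1*y^2 + 4*x - 4*y is:
H = [[2, -2], [-2, 2]]
Trace = 2 + 2 = 4
Determinant = 2*2 - (-2)^2 = 0
Discriminant = (4)^2 - 4*0 = 16.0
Eigenvalues: lambda_1 = 0.0, lambda_2 = 4.0
The function is convex.

1


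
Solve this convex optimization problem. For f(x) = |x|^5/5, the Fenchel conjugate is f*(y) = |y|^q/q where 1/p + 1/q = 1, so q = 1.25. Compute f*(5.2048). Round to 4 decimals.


The conjugate exponent q satisfies 1/p + 1/q = 1.
p = 5, so q = 5/(5 - 1) = 1.25
|y|^q = 5.2048^1.25 = 7.8615
f*(5.2048) = 7.8615 / 1.25 = 6.2892


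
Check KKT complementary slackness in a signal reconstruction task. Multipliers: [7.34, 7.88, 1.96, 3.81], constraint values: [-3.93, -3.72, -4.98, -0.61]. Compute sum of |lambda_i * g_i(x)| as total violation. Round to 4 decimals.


KKT complementary slackness check:
lambda_1 * g_1 = 7.34 * -3.93 = -28.8462
lambda_2 * g_2 = 7.88 * -3.72 = -29.3136
lambda_3 * g_3 = 1.96 * -4.98 = -9.7608
lambda_4 * g_4 = 3.81 * -0.61 = -2.3241
Total violation = 28.8462 + 29.3136 + 9.7608 + 2.3241 = 70.2447


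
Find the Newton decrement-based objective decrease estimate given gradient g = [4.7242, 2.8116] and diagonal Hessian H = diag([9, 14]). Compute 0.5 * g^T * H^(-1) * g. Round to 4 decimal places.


Step 1: H is diagonal, so H^(-1) * g = [0.5249, 0.2008].
Step 2: g^T H^(-1) g = sum_i g_i^2 / H_ii
  = (4.7242)^2/9 + (2.8116)^2/14
  = 2.4798 + 0.5646 = 3.0444
Step 3: Objective decrease = 0.5 * g^T H^(-1) g = 1.5222


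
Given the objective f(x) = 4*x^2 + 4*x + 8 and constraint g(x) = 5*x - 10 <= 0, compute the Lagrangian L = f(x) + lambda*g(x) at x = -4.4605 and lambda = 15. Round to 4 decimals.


Step 1: Evaluate f(x).
f(-4.4605) = 4*(-4.4605)^2 + 4*(-4.4605) + 8 = 69.7422
Step 2: Evaluate g(x).
g(-4.4605) = 5*-4.4605 - 10 = -32.3025
Step 3: Compute Lagrangian.
L = 69.7422 + 15*-32.3025 = -414.7953


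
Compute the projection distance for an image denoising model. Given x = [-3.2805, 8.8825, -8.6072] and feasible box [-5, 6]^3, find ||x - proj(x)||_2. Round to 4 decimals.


Project each component onto [-5, 6].
clip(-3.2805) = -3.2805, clip(8.8825) = 6.0, clip(-8.6072) = -5.0
Projection = [-3.2805, 6.0, -5.0]
Squared diffs: [0.0, 8.3088, 13.0119]
Distance = sqrt(21.3207) = 4.6174
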